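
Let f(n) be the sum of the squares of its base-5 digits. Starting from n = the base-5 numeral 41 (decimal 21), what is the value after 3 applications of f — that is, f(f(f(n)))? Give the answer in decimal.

21 = (4,1)_5 → 4² + 1² = 17
17 = (3,2)_5 → 3² + 2² = 13
13 = (2,3)_5 → 2² + 3² = 13

13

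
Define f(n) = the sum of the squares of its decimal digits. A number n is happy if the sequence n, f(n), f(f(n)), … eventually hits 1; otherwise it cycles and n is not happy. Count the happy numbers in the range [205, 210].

1

205: 205 → 29 → 85 → 89 → 145 → 42 → 20 → 4 → 16 → 37 → 58 → 89  — not happy
206: 206 → 40 → 16 → 37 → 58 → 89 → 145 → 42 → 20 → 4 → 16  — not happy
207: 207 → 53 → 34 → 25 → 29 → 85 → 89 → 145 → 42 → 20 → 4 → 16 → 37 → 58 → 89  — not happy
208: 208 → 68 → 100 → 1  — happy
209: 209 → 85 → 89 → 145 → 42 → 20 → 4 → 16 → 37 → 58 → 89  — not happy
210: 210 → 5 → 25 → 29 → 85 → 89 → 145 → 42 → 20 → 4 → 16 → 37 → 58 → 89  — not happy
happy: 208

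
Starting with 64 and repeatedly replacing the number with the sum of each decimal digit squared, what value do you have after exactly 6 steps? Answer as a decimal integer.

64 → 6² + 4² = 36 + 16 = 52
52 → 5² + 2² = 25 + 4 = 29
29 → 2² + 9² = 4 + 81 = 85
85 → 8² + 5² = 64 + 25 = 89
89 → 8² + 9² = 64 + 81 = 145
145 → 1² + 4² + 5² = 1 + 16 + 25 = 42

42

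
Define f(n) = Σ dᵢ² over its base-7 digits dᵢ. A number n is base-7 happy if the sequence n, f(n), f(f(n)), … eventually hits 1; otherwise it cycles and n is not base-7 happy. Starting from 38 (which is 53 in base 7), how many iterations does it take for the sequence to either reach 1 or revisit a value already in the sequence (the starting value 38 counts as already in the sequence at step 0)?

38 = (5,3)_7 → 34
34 = (4,6)_7 → 52
52 = (1,0,3)_7 → 10
10 = (1,3)_7 → 10  — 10 repeats.
That took 4 steps.

4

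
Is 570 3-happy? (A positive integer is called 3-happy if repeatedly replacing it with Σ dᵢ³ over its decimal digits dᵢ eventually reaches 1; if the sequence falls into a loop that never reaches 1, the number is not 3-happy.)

not 3-happy

570 → 5³ + 7³ + 0³ = 125 + 343 + 0 = 468
468 → 4³ + 6³ + 8³ = 64 + 216 + 512 = 792
792 → 7³ + 9³ + 2³ = 343 + 729 + 8 = 1080
1080 → 1³ + 0³ + 8³ + 0³ = 1 + 0 + 512 + 0 = 513
513 → 5³ + 1³ + 3³ = 125 + 1 + 27 = 153
153 → 1³ + 5³ + 3³ = 1 + 125 + 27 = 153  — 153 already seen; the sequence cycles without reaching 1.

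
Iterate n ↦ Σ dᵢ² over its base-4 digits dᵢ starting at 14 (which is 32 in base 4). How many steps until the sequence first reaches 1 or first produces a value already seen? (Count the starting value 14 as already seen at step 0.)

5

14 = (3,2)_4 → 3² + 2² = 13
13 = (3,1)_4 → 3² + 1² = 10
10 = (2,2)_4 → 2² + 2² = 8
8 = (2,0)_4 → 2² + 0² = 4
4 = (1,0)_4 → 1² + 0² = 1  — reached 1.
That took 5 steps.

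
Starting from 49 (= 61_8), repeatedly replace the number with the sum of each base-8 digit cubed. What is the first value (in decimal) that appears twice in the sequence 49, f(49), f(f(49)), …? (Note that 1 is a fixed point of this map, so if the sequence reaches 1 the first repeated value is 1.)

559

49 = (6,1)_8 → 6³ + 1³ = 217
217 = (3,3,1)_8 → 3³ + 3³ + 1³ = 55
55 = (6,7)_8 → 6³ + 7³ = 559
559 = (1,0,5,7)_8 → 1³ + 0³ + 5³ + 7³ = 469
469 = (7,2,5)_8 → 7³ + 2³ + 5³ = 476
476 = (7,3,4)_8 → 7³ + 3³ + 4³ = 434
434 = (6,6,2)_8 → 6³ + 6³ + 2³ = 440
440 = (6,7,0)_8 → 6³ + 7³ + 0³ = 559  — 559 already appeared earlier.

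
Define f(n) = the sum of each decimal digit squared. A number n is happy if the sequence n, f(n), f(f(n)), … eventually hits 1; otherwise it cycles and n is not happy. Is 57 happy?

not happy

57 → 5² + 7² = 74
74 → 7² + 4² = 65
65 → 6² + 5² = 61
61 → 6² + 1² = 37
37 → 3² + 7² = 58
58 → 5² + 8² = 89
89 → 8² + 9² = 145
145 → 1² + 4² + 5² = 42
42 → 4² + 2² = 20
20 → 2² + 0² = 4
4 → 4² = 16
16 → 1² + 6² = 37  — 37 already seen; the sequence cycles without reaching 1.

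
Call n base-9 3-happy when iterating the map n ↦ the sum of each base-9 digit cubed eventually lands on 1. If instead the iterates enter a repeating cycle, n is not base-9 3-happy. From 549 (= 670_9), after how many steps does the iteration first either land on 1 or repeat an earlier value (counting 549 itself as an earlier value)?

3

549 = (6,7,0)_9 → 6³ + 7³ + 0³ = 559
559 = (6,8,1)_9 → 6³ + 8³ + 1³ = 729
729 = (1,0,0,0)_9 → 1³ + 0³ + 0³ + 0³ = 1  — reached 1.
That took 3 steps.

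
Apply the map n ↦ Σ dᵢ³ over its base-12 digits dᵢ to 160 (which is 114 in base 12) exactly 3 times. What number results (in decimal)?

197

160 = (1,1,4)_12 → 1³ + 1³ + 4³ = 66
66 = (5,6)_12 → 5³ + 6³ = 341
341 = (2,4,5)_12 → 2³ + 4³ + 5³ = 197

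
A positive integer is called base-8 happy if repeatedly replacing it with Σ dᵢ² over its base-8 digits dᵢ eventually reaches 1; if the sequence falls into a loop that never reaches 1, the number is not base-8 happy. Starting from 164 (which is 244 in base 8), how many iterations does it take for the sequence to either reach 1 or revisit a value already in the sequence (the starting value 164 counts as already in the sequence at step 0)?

5

164 = (2,4,4)_8 → 2² + 4² + 4² = 4 + 16 + 16 = 36
36 = (4,4)_8 → 4² + 4² = 16 + 16 = 32
32 = (4,0)_8 → 4² + 0² = 16 + 0 = 16
16 = (2,0)_8 → 2² + 0² = 4 + 0 = 4
4 = (4)_8 → 4² = 16  — 16 repeats.
That took 5 steps.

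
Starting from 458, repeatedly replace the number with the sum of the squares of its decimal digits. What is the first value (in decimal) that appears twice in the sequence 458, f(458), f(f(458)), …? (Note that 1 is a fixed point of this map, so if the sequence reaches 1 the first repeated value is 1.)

458 → 4² + 5² + 8² = 16 + 25 + 64 = 105
105 → 1² + 0² + 5² = 1 + 0 + 25 = 26
26 → 2² + 6² = 4 + 36 = 40
40 → 4² + 0² = 16 + 0 = 16
16 → 1² + 6² = 1 + 36 = 37
37 → 3² + 7² = 9 + 49 = 58
58 → 5² + 8² = 25 + 64 = 89
89 → 8² + 9² = 64 + 81 = 145
145 → 1² + 4² + 5² = 1 + 16 + 25 = 42
42 → 4² + 2² = 16 + 4 = 20
20 → 2² + 0² = 4 + 0 = 4
4 → 4² = 16  — 16 already appeared earlier.

16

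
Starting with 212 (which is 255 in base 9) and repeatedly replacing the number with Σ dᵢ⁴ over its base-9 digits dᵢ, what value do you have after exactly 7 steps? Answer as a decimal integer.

212 = (2,5,5)_9 → 2⁴ + 5⁴ + 5⁴ = 16 + 625 + 625 = 1266
1266 = (1,6,5,6)_9 → 1⁴ + 6⁴ + 5⁴ + 6⁴ = 1 + 1296 + 625 + 1296 = 3218
3218 = (4,3,6,5)_9 → 4⁴ + 3⁴ + 6⁴ + 5⁴ = 256 + 81 + 1296 + 625 = 2258
2258 = (3,0,7,8)_9 → 3⁴ + 0⁴ + 7⁴ + 8⁴ = 81 + 0 + 2401 + 4096 = 6578
6578 = (1,0,0,1,8)_9 → 1⁴ + 0⁴ + 0⁴ + 1⁴ + 8⁴ = 1 + 0 + 0 + 1 + 4096 = 4098
4098 = (5,5,5,3)_9 → 5⁴ + 5⁴ + 5⁴ + 3⁴ = 625 + 625 + 625 + 81 = 1956
1956 = (2,6,1,3)_9 → 2⁴ + 6⁴ + 1⁴ + 3⁴ = 16 + 1296 + 1 + 81 = 1394

1394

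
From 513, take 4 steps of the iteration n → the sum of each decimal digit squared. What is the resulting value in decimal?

29

513 → 35
35 → 34
34 → 25
25 → 29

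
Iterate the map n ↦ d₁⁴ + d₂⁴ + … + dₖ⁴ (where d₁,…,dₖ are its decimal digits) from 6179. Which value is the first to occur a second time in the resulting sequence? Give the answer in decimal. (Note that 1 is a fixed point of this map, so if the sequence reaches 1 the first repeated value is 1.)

6179 → 6⁴ + 1⁴ + 7⁴ + 9⁴ = 10259
10259 → 1⁴ + 0⁴ + 2⁴ + 5⁴ + 9⁴ = 7203
7203 → 7⁴ + 2⁴ + 0⁴ + 3⁴ = 2498
2498 → 2⁴ + 4⁴ + 9⁴ + 8⁴ = 10929
10929 → 1⁴ + 0⁴ + 9⁴ + 2⁴ + 9⁴ = 13139
13139 → 1⁴ + 3⁴ + 1⁴ + 3⁴ + 9⁴ = 6725
6725 → 6⁴ + 7⁴ + 2⁴ + 5⁴ = 4338
4338 → 4⁴ + 3⁴ + 3⁴ + 8⁴ = 4514
4514 → 4⁴ + 5⁴ + 1⁴ + 4⁴ = 1138
1138 → 1⁴ + 1⁴ + 3⁴ + 8⁴ = 4179
4179 → 4⁴ + 1⁴ + 7⁴ + 9⁴ = 9219
9219 → 9⁴ + 2⁴ + 1⁴ + 9⁴ = 13139  — 13139 already appeared earlier.

13139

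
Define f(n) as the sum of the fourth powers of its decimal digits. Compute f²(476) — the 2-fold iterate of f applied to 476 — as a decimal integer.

7348

476 → 3953
3953 → 7348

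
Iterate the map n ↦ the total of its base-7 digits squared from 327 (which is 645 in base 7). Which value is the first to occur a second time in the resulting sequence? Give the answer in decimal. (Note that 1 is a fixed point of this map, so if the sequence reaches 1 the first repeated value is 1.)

17

327 = (6,4,5)_7 → 6² + 4² + 5² = 77
77 = (1,4,0)_7 → 1² + 4² + 0² = 17
17 = (2,3)_7 → 2² + 3² = 13
13 = (1,6)_7 → 1² + 6² = 37
37 = (5,2)_7 → 5² + 2² = 29
29 = (4,1)_7 → 4² + 1² = 17  — 17 already appeared earlier.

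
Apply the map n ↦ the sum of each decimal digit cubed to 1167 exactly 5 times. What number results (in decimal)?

1167 → 561
561 → 342
342 → 99
99 → 1458
1458 → 702

702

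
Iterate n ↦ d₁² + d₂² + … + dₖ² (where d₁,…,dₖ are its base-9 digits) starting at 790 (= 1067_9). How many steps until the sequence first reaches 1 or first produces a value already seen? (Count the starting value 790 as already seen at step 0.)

790 = (1,0,6,7)_9 → 1² + 0² + 6² + 7² = 86
86 = (1,0,5)_9 → 1² + 0² + 5² = 26
26 = (2,8)_9 → 2² + 8² = 68
68 = (7,5)_9 → 7² + 5² = 74
74 = (8,2)_9 → 8² + 2² = 68  — 68 repeats.
That took 5 steps.

5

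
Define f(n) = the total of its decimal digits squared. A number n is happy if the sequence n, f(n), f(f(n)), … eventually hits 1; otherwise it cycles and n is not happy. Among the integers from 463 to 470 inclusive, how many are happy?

2

463: 463 → 61 → 37 → 58 → 89 → 145 → 42 → 20 → 4 → 16 → 37  (repeats 37)
464: 464 → 68 → 100 → 1  (reaches 1)
465: 465 → 77 → 98 → 145 → 42 → 20 → 4 → 16 → 37 → 58 → 89 → 145  (repeats 145)
466: 466 → 88 → 128 → 69 → 117 → 51 → 26 → 40 → 16 → 37 → 58 → 89 → 145 → 42 → 20 → 4 → 16  (repeats 16)
467: 467 → 101 → 2 → 4 → 16 → 37 → 58 → 89 → 145 → 42 → 20 → 4  (repeats 4)
468: 468 → 116 → 38 → 73 → 58 → 89 → 145 → 42 → 20 → 4 → 16 → 37 → 58  (repeats 58)
469: 469 → 133 → 19 → 82 → 68 → 100 → 1  (reaches 1)
470: 470 → 65 → 61 → 37 → 58 → 89 → 145 → 42 → 20 → 4 → 16 → 37  (repeats 37)
happy: 464, 469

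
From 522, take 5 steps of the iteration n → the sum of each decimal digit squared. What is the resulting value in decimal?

522 → 5² + 2² + 2² = 33
33 → 3² + 3² = 18
18 → 1² + 8² = 65
65 → 6² + 5² = 61
61 → 6² + 1² = 37

37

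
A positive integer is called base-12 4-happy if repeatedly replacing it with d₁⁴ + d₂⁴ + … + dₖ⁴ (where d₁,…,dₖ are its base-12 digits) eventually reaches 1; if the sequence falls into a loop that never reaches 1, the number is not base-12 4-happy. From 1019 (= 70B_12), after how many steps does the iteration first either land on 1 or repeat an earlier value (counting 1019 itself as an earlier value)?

1019 = (7,0,11)_12 → 7⁴ + 0⁴ + 11⁴ = 2401 + 0 + 14641 = 17042
17042 = (9,10,4,2)_12 → 9⁴ + 10⁴ + 4⁴ + 2⁴ = 6561 + 10000 + 256 + 16 = 16833
16833 = (9,8,10,9)_12 → 9⁴ + 8⁴ + 10⁴ + 9⁴ = 6561 + 4096 + 10000 + 6561 = 27218
27218 = (1,3,9,0,2)_12 → 1⁴ + 3⁴ + 9⁴ + 0⁴ + 2⁴ = 1 + 81 + 6561 + 0 + 16 = 6659
6659 = (3,10,2,11)_12 → 3⁴ + 10⁴ + 2⁴ + 11⁴ = 81 + 10000 + 16 + 14641 = 24738
24738 = (1,2,3,9,6)_12 → 1⁴ + 2⁴ + 3⁴ + 9⁴ + 6⁴ = 1 + 16 + 81 + 6561 + 1296 = 7955
7955 = (4,7,2,11)_12 → 4⁴ + 7⁴ + 2⁴ + 11⁴ = 256 + 2401 + 16 + 14641 = 17314
17314 = (10,0,2,10)_12 → 10⁴ + 0⁴ + 2⁴ + 10⁴ = 10000 + 0 + 16 + 10000 = 20016
20016 = (11,7,0,0)_12 → 11⁴ + 7⁴ + 0⁴ + 0⁴ = 14641 + 2401 + 0 + 0 = 17042  — 17042 repeats.
That took 9 steps.

9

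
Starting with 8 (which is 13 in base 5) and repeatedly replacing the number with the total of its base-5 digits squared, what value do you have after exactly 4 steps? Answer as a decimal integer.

8 = (1,3)_5 → 1² + 3² = 1 + 9 = 10
10 = (2,0)_5 → 2² + 0² = 4 + 0 = 4
4 = (4)_5 → 4² = 16
16 = (3,1)_5 → 3² + 1² = 9 + 1 = 10

10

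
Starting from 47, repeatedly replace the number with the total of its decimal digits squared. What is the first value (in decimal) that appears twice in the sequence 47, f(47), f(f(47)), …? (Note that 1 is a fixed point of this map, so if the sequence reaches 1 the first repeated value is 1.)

37

47 → 4² + 7² = 65
65 → 6² + 5² = 61
61 → 6² + 1² = 37
37 → 3² + 7² = 58
58 → 5² + 8² = 89
89 → 8² + 9² = 145
145 → 1² + 4² + 5² = 42
42 → 4² + 2² = 20
20 → 2² + 0² = 4
4 → 4² = 16
16 → 1² + 6² = 37  — 37 already appeared earlier.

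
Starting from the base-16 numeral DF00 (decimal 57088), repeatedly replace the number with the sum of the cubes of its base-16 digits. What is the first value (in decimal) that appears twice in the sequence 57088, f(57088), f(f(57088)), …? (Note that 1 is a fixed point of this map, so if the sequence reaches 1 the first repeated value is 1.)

1189

57088 = (13,15,0,0)_16 → 13³ + 15³ + 0³ + 0³ = 2197 + 3375 + 0 + 0 = 5572
5572 = (1,5,12,4)_16 → 1³ + 5³ + 12³ + 4³ = 1 + 125 + 1728 + 64 = 1918
1918 = (7,7,14)_16 → 7³ + 7³ + 14³ = 343 + 343 + 2744 = 3430
3430 = (13,6,6)_16 → 13³ + 6³ + 6³ = 2197 + 216 + 216 = 2629
2629 = (10,4,5)_16 → 10³ + 4³ + 5³ = 1000 + 64 + 125 = 1189
1189 = (4,10,5)_16 → 4³ + 10³ + 5³ = 64 + 1000 + 125 = 1189  — 1189 already appeared earlier.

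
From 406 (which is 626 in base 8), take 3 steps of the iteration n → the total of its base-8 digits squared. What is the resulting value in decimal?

8

406 = (6,2,6)_8 → 6² + 2² + 6² = 36 + 4 + 36 = 76
76 = (1,1,4)_8 → 1² + 1² + 4² = 1 + 1 + 16 = 18
18 = (2,2)_8 → 2² + 2² = 4 + 4 = 8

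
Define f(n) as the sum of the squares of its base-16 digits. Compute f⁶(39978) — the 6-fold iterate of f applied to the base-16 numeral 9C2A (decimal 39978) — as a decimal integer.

39978 = (9,12,2,10)_16 → 9² + 12² + 2² + 10² = 81 + 144 + 4 + 100 = 329
329 = (1,4,9)_16 → 1² + 4² + 9² = 1 + 16 + 81 = 98
98 = (6,2)_16 → 6² + 2² = 36 + 4 = 40
40 = (2,8)_16 → 2² + 8² = 4 + 64 = 68
68 = (4,4)_16 → 4² + 4² = 16 + 16 = 32
32 = (2,0)_16 → 2² + 0² = 4 + 0 = 4

4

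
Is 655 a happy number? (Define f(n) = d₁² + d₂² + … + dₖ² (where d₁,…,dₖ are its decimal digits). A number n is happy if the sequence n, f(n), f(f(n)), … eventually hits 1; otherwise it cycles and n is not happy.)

happy

655 → 86
86 → 100
100 → 1  — reached 1.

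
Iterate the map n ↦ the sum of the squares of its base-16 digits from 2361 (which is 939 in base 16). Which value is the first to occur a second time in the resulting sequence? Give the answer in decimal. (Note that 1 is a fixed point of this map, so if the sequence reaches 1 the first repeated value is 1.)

2361 = (9,3,9)_16 → 9² + 3² + 9² = 81 + 9 + 81 = 171
171 = (10,11)_16 → 10² + 11² = 100 + 121 = 221
221 = (13,13)_16 → 13² + 13² = 169 + 169 = 338
338 = (1,5,2)_16 → 1² + 5² + 2² = 1 + 25 + 4 = 30
30 = (1,14)_16 → 1² + 14² = 1 + 196 = 197
197 = (12,5)_16 → 12² + 5² = 144 + 25 = 169
169 = (10,9)_16 → 10² + 9² = 100 + 81 = 181
181 = (11,5)_16 → 11² + 5² = 121 + 25 = 146
146 = (9,2)_16 → 9² + 2² = 81 + 4 = 85
85 = (5,5)_16 → 5² + 5² = 25 + 25 = 50
50 = (3,2)_16 → 3² + 2² = 9 + 4 = 13
13 = (13)_16 → 13² = 169  — 169 already appeared earlier.

169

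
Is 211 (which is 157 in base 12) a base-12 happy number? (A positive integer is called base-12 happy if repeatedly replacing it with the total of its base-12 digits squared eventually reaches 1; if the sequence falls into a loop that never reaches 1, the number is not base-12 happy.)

not base-12 happy

211 = (1,5,7)_12 → 75
75 = (6,3)_12 → 45
45 = (3,9)_12 → 90
90 = (7,6)_12 → 85
85 = (7,1)_12 → 50
50 = (4,2)_12 → 20
20 = (1,8)_12 → 65
65 = (5,5)_12 → 50  — 50 already seen; the sequence cycles without reaching 1.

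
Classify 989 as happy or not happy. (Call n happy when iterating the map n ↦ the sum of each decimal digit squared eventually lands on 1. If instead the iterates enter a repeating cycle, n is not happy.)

happy

989 → 9² + 8² + 9² = 226
226 → 2² + 2² + 6² = 44
44 → 4² + 4² = 32
32 → 3² + 2² = 13
13 → 1² + 3² = 10
10 → 1² + 0² = 1  — reached 1.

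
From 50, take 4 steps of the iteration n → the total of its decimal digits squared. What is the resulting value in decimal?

50 → 5² + 0² = 25
25 → 2² + 5² = 29
29 → 2² + 9² = 85
85 → 8² + 5² = 89

89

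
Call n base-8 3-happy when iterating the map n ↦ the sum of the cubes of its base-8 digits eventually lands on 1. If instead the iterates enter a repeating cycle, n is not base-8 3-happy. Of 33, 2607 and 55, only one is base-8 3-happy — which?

33: 33 → 65 → 2 → 8 → 1  — reaches 1 (base-8 3-happy)
2607: 2607 → 593 → 11 → 28 → 91 → 55 → 559 → 469 → 476 → 434 → 440 → 559  — repeats 559 (not base-8 3-happy)
55: 55 → 559 → 469 → 476 → 434 → 440 → 559  — repeats 559 (not base-8 3-happy)

33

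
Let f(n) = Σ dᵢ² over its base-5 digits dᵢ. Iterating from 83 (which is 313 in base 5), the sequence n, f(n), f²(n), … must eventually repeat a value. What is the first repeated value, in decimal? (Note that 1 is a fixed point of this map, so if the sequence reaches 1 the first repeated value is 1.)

83 = (3,1,3)_5 → 3² + 1² + 3² = 19
19 = (3,4)_5 → 3² + 4² = 25
25 = (1,0,0)_5 → 1² + 0² + 0² = 1  — reached the fixed point 1.
1 → 1, so 1 is the first repeated value.

1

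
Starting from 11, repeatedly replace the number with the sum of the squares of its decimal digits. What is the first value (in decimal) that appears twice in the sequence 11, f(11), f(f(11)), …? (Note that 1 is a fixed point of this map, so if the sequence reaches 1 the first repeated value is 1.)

4

11 → 1² + 1² = 2
2 → 2² = 4
4 → 4² = 16
16 → 1² + 6² = 37
37 → 3² + 7² = 58
58 → 5² + 8² = 89
89 → 8² + 9² = 145
145 → 1² + 4² + 5² = 42
42 → 4² + 2² = 20
20 → 2² + 0² = 4  — 4 already appeared earlier.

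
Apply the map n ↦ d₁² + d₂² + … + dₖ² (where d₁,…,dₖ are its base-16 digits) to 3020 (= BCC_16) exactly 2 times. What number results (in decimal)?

3020 = (11,12,12)_16 → 11² + 12² + 12² = 409
409 = (1,9,9)_16 → 1² + 9² + 9² = 163

163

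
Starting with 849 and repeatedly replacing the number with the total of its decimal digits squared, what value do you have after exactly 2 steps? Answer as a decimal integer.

849 → 8² + 4² + 9² = 161
161 → 1² + 6² + 1² = 38

38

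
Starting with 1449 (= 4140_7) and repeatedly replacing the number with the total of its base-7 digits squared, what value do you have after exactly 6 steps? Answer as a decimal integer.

45

1449 = (4,1,4,0)_7 → 4² + 1² + 4² + 0² = 33
33 = (4,5)_7 → 4² + 5² = 41
41 = (5,6)_7 → 5² + 6² = 61
61 = (1,1,5)_7 → 1² + 1² + 5² = 27
27 = (3,6)_7 → 3² + 6² = 45
45 = (6,3)_7 → 6² + 3² = 45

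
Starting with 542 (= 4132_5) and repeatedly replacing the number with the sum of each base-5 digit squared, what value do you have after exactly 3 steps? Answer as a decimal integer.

542 = (4,1,3,2)_5 → 30
30 = (1,1,0)_5 → 2
2 = (2)_5 → 4

4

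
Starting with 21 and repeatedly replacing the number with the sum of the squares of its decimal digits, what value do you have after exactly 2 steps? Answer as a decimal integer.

21 → 2² + 1² = 5
5 → 5² = 25

25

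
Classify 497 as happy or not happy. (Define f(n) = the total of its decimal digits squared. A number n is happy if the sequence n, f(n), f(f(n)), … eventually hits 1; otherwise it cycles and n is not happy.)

not happy

497 → 4² + 9² + 7² = 146
146 → 1² + 4² + 6² = 53
53 → 5² + 3² = 34
34 → 3² + 4² = 25
25 → 2² + 5² = 29
29 → 2² + 9² = 85
85 → 8² + 5² = 89
89 → 8² + 9² = 145
145 → 1² + 4² + 5² = 42
42 → 4² + 2² = 20
20 → 2² + 0² = 4
4 → 4² = 16
16 → 1² + 6² = 37
37 → 3² + 7² = 58
58 → 5² + 8² = 89  — 89 already seen; the sequence cycles without reaching 1.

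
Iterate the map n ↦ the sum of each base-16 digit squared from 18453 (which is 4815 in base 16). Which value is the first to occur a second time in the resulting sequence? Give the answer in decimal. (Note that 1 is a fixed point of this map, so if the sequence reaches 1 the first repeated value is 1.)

1

18453 = (4,8,1,5)_16 → 4² + 8² + 1² + 5² = 16 + 64 + 1 + 25 = 106
106 = (6,10)_16 → 6² + 10² = 36 + 100 = 136
136 = (8,8)_16 → 8² + 8² = 64 + 64 = 128
128 = (8,0)_16 → 8² + 0² = 64 + 0 = 64
64 = (4,0)_16 → 4² + 0² = 16 + 0 = 16
16 = (1,0)_16 → 1² + 0² = 1 + 0 = 1  — reached the fixed point 1.
1 → 1, so 1 is the first repeated value.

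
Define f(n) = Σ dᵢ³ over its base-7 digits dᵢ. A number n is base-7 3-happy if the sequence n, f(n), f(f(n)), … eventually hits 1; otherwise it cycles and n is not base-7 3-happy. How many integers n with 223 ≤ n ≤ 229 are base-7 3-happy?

1

223: 223 → 307 → 433 → 343 → 1  (reaches 1)
224: 224 → 128 → 80 → 92 → 218 → 92  (repeats 92)
225: 225 → 129 → 99 → 9 → 9  (repeats 9)
226: 226 → 136 → 160 → 244 → 496 → 244  (repeats 244)
227: 227 → 155 → 29 → 65 → 17 → 35 → 125 → 251 → 341 → 557 → 137 → 197 → 65  (repeats 65)
228: 228 → 192 → 270 → 216 → 288 → 342 → 648 → 282 → 258 → 342  (repeats 342)
229: 229 → 253 → 127 → 73 → 55 → 217 → 91 → 217  (repeats 217)
base-7 3-happy: 223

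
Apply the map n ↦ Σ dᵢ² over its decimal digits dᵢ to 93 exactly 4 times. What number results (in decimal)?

93 → 9² + 3² = 81 + 9 = 90
90 → 9² + 0² = 81 + 0 = 81
81 → 8² + 1² = 64 + 1 = 65
65 → 6² + 5² = 36 + 25 = 61

61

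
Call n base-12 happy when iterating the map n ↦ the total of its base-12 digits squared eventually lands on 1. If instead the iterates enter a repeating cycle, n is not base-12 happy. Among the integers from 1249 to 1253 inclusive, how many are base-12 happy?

1

1249: 1249 → 129 → 181 → 11 → 121 → 101 → 89 → 74 → 40 → 25 → 5 → 25  (repeats 25)
1250: 1250 → 132 → 121 → 101 → 89 → 74 → 40 → 25 → 5 → 25  (repeats 25)
1251: 1251 → 137 → 146 → 5 → 25 → 5  (repeats 5)
1252: 1252 → 144 → 1  (reaches 1)
1253: 1253 → 153 → 82 → 136 → 137 → 146 → 5 → 25 → 5  (repeats 5)
base-12 happy: 1252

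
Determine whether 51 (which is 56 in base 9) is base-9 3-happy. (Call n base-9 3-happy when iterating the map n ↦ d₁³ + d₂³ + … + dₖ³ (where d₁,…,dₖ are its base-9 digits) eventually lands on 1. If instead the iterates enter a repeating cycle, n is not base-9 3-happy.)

51 = (5,6)_9 → 5³ + 6³ = 125 + 216 = 341
341 = (4,1,8)_9 → 4³ + 1³ + 8³ = 64 + 1 + 512 = 577
577 = (7,1,1)_9 → 7³ + 1³ + 1³ = 343 + 1 + 1 = 345
345 = (4,2,3)_9 → 4³ + 2³ + 3³ = 64 + 8 + 27 = 99
99 = (1,2,0)_9 → 1³ + 2³ + 0³ = 1 + 8 + 0 = 9
9 = (1,0)_9 → 1³ + 0³ = 1 + 0 = 1  — reached 1.

base-9 3-happy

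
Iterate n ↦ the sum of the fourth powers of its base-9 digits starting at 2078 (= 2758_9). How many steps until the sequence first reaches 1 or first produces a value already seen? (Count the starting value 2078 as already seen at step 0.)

12

2078 = (2,7,5,8)_9 → 2⁴ + 7⁴ + 5⁴ + 8⁴ = 16 + 2401 + 625 + 4096 = 7138
7138 = (1,0,7,1,1)_9 → 1⁴ + 0⁴ + 7⁴ + 1⁴ + 1⁴ = 1 + 0 + 2401 + 1 + 1 = 2404
2404 = (3,2,6,1)_9 → 3⁴ + 2⁴ + 6⁴ + 1⁴ = 81 + 16 + 1296 + 1 = 1394
1394 = (1,8,1,8)_9 → 1⁴ + 8⁴ + 1⁴ + 8⁴ = 1 + 4096 + 1 + 4096 = 8194
8194 = (1,2,2,1,4)_9 → 1⁴ + 2⁴ + 2⁴ + 1⁴ + 4⁴ = 1 + 16 + 16 + 1 + 256 = 290
290 = (3,5,2)_9 → 3⁴ + 5⁴ + 2⁴ = 81 + 625 + 16 = 722
722 = (8,8,2)_9 → 8⁴ + 8⁴ + 2⁴ = 4096 + 4096 + 16 = 8208
8208 = (1,2,2,3,0)_9 → 1⁴ + 2⁴ + 2⁴ + 3⁴ + 0⁴ = 1 + 16 + 16 + 81 + 0 = 114
114 = (1,3,6)_9 → 1⁴ + 3⁴ + 6⁴ = 1 + 81 + 1296 = 1378
1378 = (1,8,0,1)_9 → 1⁴ + 8⁴ + 0⁴ + 1⁴ = 1 + 4096 + 0 + 1 = 4098
4098 = (5,5,5,3)_9 → 5⁴ + 5⁴ + 5⁴ + 3⁴ = 625 + 625 + 625 + 81 = 1956
1956 = (2,6,1,3)_9 → 2⁴ + 6⁴ + 1⁴ + 3⁴ = 16 + 1296 + 1 + 81 = 1394  — 1394 repeats.
That took 12 steps.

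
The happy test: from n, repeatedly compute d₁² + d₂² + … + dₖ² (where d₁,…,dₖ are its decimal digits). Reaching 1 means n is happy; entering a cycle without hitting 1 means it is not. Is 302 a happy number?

302 → 13
13 → 10
10 → 1  — reached 1.

happy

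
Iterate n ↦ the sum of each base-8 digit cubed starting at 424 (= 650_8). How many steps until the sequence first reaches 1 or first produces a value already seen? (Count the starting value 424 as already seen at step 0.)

6

424 = (6,5,0)_8 → 341
341 = (5,2,5)_8 → 258
258 = (4,0,2)_8 → 72
72 = (1,1,0)_8 → 2
2 = (2)_8 → 8
8 = (1,0)_8 → 1  — reached 1.
That took 6 steps.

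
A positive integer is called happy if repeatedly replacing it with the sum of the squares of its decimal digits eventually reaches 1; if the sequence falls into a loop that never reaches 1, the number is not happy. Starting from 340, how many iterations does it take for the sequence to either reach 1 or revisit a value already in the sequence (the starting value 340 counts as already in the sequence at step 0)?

340 → 3² + 4² + 0² = 25
25 → 2² + 5² = 29
29 → 2² + 9² = 85
85 → 8² + 5² = 89
89 → 8² + 9² = 145
145 → 1² + 4² + 5² = 42
42 → 4² + 2² = 20
20 → 2² + 0² = 4
4 → 4² = 16
16 → 1² + 6² = 37
37 → 3² + 7² = 58
58 → 5² + 8² = 89  — 89 repeats.
That took 12 steps.

12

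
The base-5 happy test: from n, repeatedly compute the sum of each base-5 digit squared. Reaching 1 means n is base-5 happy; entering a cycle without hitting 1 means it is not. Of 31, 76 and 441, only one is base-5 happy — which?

441

31: 31 → 3 → 9 → 17 → 13 → 13  — repeats 13 (not base-5 happy)
76: 76 → 10 → 4 → 16 → 10  — repeats 10 (not base-5 happy)
441: 441 → 23 → 25 → 1  — reaches 1 (base-5 happy)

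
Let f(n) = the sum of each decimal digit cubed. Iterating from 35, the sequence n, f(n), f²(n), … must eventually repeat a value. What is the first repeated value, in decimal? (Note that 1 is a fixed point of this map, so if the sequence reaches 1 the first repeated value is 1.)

371

35 → 3³ + 5³ = 27 + 125 = 152
152 → 1³ + 5³ + 2³ = 1 + 125 + 8 = 134
134 → 1³ + 3³ + 4³ = 1 + 27 + 64 = 92
92 → 9³ + 2³ = 729 + 8 = 737
737 → 7³ + 3³ + 7³ = 343 + 27 + 343 = 713
713 → 7³ + 1³ + 3³ = 343 + 1 + 27 = 371
371 → 3³ + 7³ + 1³ = 27 + 343 + 1 = 371  — 371 already appeared earlier.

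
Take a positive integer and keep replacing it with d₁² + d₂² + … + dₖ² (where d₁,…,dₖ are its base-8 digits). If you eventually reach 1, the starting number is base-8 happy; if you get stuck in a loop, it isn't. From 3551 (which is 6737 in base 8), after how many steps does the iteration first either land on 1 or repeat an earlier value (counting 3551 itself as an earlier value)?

3551 = (6,7,3,7)_8 → 143
143 = (2,1,7)_8 → 54
54 = (6,6)_8 → 72
72 = (1,1,0)_8 → 2
2 = (2)_8 → 4
4 = (4)_8 → 16
16 = (2,0)_8 → 4  — 4 repeats.
That took 7 steps.

7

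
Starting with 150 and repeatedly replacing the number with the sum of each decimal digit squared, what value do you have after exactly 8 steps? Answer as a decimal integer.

42

150 → 1² + 5² + 0² = 26
26 → 2² + 6² = 40
40 → 4² + 0² = 16
16 → 1² + 6² = 37
37 → 3² + 7² = 58
58 → 5² + 8² = 89
89 → 8² + 9² = 145
145 → 1² + 4² + 5² = 42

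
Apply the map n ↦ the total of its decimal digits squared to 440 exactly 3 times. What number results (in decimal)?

10

440 → 4² + 4² + 0² = 32
32 → 3² + 2² = 13
13 → 1² + 3² = 10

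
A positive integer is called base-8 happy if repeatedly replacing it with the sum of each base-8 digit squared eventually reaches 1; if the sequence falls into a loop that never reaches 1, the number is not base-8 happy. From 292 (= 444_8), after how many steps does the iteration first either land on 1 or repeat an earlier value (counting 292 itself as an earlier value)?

6

292 = (4,4,4)_8 → 4² + 4² + 4² = 16 + 16 + 16 = 48
48 = (6,0)_8 → 6² + 0² = 36 + 0 = 36
36 = (4,4)_8 → 4² + 4² = 16 + 16 = 32
32 = (4,0)_8 → 4² + 0² = 16 + 0 = 16
16 = (2,0)_8 → 2² + 0² = 4 + 0 = 4
4 = (4)_8 → 4² = 16  — 16 repeats.
That took 6 steps.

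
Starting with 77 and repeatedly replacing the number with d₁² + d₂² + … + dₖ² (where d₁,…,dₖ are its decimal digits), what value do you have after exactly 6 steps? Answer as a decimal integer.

77 → 7² + 7² = 98
98 → 9² + 8² = 145
145 → 1² + 4² + 5² = 42
42 → 4² + 2² = 20
20 → 2² + 0² = 4
4 → 4² = 16

16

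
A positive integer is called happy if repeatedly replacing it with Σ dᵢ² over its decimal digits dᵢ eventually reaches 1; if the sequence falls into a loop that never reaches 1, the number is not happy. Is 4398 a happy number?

4398 → 4² + 3² + 9² + 8² = 16 + 9 + 81 + 64 = 170
170 → 1² + 7² + 0² = 1 + 49 + 0 = 50
50 → 5² + 0² = 25 + 0 = 25
25 → 2² + 5² = 4 + 25 = 29
29 → 2² + 9² = 4 + 81 = 85
85 → 8² + 5² = 64 + 25 = 89
89 → 8² + 9² = 64 + 81 = 145
145 → 1² + 4² + 5² = 1 + 16 + 25 = 42
42 → 4² + 2² = 16 + 4 = 20
20 → 2² + 0² = 4 + 0 = 4
4 → 4² = 16
16 → 1² + 6² = 1 + 36 = 37
37 → 3² + 7² = 9 + 49 = 58
58 → 5² + 8² = 25 + 64 = 89  — 89 already seen; the sequence cycles without reaching 1.

not happy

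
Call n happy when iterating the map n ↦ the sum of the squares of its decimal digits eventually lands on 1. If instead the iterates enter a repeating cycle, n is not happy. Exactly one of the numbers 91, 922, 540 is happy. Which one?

91: 91 → 82 → 68 → 100 → 1  — reaches 1 (happy)
922: 922 → 89 → 145 → 42 → 20 → 4 → 16 → 37 → 58 → 89  — repeats 89 (not happy)
540: 540 → 41 → 17 → 50 → 25 → 29 → 85 → 89 → 145 → 42 → 20 → 4 → 16 → 37 → 58 → 89  — repeats 89 (not happy)

91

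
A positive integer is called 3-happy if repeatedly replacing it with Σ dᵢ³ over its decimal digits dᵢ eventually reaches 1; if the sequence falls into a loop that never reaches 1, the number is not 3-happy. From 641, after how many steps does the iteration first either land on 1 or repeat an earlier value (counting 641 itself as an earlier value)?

641 → 6³ + 4³ + 1³ = 216 + 64 + 1 = 281
281 → 2³ + 8³ + 1³ = 8 + 512 + 1 = 521
521 → 5³ + 2³ + 1³ = 125 + 8 + 1 = 134
134 → 1³ + 3³ + 4³ = 1 + 27 + 64 = 92
92 → 9³ + 2³ = 729 + 8 = 737
737 → 7³ + 3³ + 7³ = 343 + 27 + 343 = 713
713 → 7³ + 1³ + 3³ = 343 + 1 + 27 = 371
371 → 3³ + 7³ + 1³ = 27 + 343 + 1 = 371  — 371 repeats.
That took 8 steps.

8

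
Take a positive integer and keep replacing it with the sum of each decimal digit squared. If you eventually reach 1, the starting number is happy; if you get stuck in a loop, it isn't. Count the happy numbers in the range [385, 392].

385: 385 → 98 → 145 → 42 → 20 → 4 → 16 → 37 → 58 → 89 → 145  (repeats 145)
386: 386 → 109 → 82 → 68 → 100 → 1  (reaches 1)
387: 387 → 122 → 9 → 81 → 65 → 61 → 37 → 58 → 89 → 145 → 42 → 20 → 4 → 16 → 37  (repeats 37)
388: 388 → 137 → 59 → 106 → 37 → 58 → 89 → 145 → 42 → 20 → 4 → 16 → 37  (repeats 37)
389: 389 → 154 → 42 → 20 → 4 → 16 → 37 → 58 → 89 → 145 → 42  (repeats 42)
390: 390 → 90 → 81 → 65 → 61 → 37 → 58 → 89 → 145 → 42 → 20 → 4 → 16 → 37  (repeats 37)
391: 391 → 91 → 82 → 68 → 100 → 1  (reaches 1)
392: 392 → 94 → 97 → 130 → 10 → 1  (reaches 1)
happy: 386, 391, 392

3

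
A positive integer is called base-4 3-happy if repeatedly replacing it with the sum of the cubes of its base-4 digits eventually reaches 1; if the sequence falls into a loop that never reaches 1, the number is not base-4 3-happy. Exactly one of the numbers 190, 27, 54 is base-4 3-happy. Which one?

190: 190 → 70 → 10 → 16 → 1  — reaches 1 (base-4 3-happy)
27: 27 → 36 → 9 → 9  — repeats 9 (not base-4 3-happy)
54: 54 → 36 → 9 → 9  — repeats 9 (not base-4 3-happy)

190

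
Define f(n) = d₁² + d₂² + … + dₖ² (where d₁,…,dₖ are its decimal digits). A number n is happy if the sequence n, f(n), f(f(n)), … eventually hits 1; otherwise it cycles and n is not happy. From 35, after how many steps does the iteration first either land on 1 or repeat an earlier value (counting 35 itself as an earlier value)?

35 → 3² + 5² = 9 + 25 = 34
34 → 3² + 4² = 9 + 16 = 25
25 → 2² + 5² = 4 + 25 = 29
29 → 2² + 9² = 4 + 81 = 85
85 → 8² + 5² = 64 + 25 = 89
89 → 8² + 9² = 64 + 81 = 145
145 → 1² + 4² + 5² = 1 + 16 + 25 = 42
42 → 4² + 2² = 16 + 4 = 20
20 → 2² + 0² = 4 + 0 = 4
4 → 4² = 16
16 → 1² + 6² = 1 + 36 = 37
37 → 3² + 7² = 9 + 49 = 58
58 → 5² + 8² = 25 + 64 = 89  — 89 repeats.
That took 13 steps.

13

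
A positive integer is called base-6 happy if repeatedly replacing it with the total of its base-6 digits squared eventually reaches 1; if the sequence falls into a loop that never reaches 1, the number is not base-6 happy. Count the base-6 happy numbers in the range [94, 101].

1

94: 94 → 29 → 41 → 26 → 20 → 13 → 5 → 25 → 17 → 29  — not base-6 happy
95: 95 → 38 → 5 → 25 → 17 → 29 → 41 → 26 → 20 → 13 → 5  — not base-6 happy
96: 96 → 20 → 13 → 5 → 25 → 17 → 29 → 41 → 26 → 20  — not base-6 happy
97: 97 → 21 → 18 → 9 → 10 → 17 → 29 → 41 → 26 → 20 → 13 → 5 → 25 → 17  — not base-6 happy
98: 98 → 24 → 16 → 20 → 13 → 5 → 25 → 17 → 29 → 41 → 26 → 20  — not base-6 happy
99: 99 → 29 → 41 → 26 → 20 → 13 → 5 → 25 → 17 → 29  — not base-6 happy
100: 100 → 36 → 1  — base-6 happy
101: 101 → 45 → 11 → 26 → 20 → 13 → 5 → 25 → 17 → 29 → 41 → 26  — not base-6 happy
base-6 happy: 100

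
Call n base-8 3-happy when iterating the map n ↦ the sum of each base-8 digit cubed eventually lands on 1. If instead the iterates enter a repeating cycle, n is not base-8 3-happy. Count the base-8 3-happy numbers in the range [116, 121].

1

116: 116 → 281 → 92 → 92  — not base-8 3-happy
117: 117 → 342 → 349 → 277 → 197 → 152 → 35 → 91 → 55 → 559 → 469 → 476 → 434 → 440 → 559  — not base-8 3-happy
118: 118 → 433 → 433  — not base-8 3-happy
119: 119 → 560 → 217 → 55 → 559 → 469 → 476 → 434 → 440 → 559  — not base-8 3-happy
120: 120 → 344 → 152 → 35 → 91 → 55 → 559 → 469 → 476 → 434 → 440 → 559  — not base-8 3-happy
121: 121 → 345 → 153 → 36 → 128 → 8 → 1  — base-8 3-happy
base-8 3-happy: 121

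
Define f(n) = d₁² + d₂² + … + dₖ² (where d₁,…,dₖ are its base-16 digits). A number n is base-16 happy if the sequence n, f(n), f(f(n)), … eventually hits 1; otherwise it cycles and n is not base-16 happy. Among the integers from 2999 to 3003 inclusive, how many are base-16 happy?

2999: 2999 → 291 → 14 → 196 → 160 → 100 → 52 → 25 → 82 → 29 → 170 → 200 → 208 → 169 → 181 → 146 → 85 → 50 → 13 → 169  (repeats 169)
3000: 3000 → 306 → 14 → 196 → 160 → 100 → 52 → 25 → 82 → 29 → 170 → 200 → 208 → 169 → 181 → 146 → 85 → 50 → 13 → 169  (repeats 169)
3001: 3001 → 323 → 26 → 101 → 61 → 178 → 125 → 218 → 269 → 170 → 200 → 208 → 169 → 181 → 146 → 85 → 50 → 13 → 169  (repeats 169)
3002: 3002 → 342 → 62 → 205 → 313 → 91 → 146 → 85 → 50 → 13 → 169 → 181 → 146  (repeats 146)
3003: 3003 → 363 → 158 → 277 → 27 → 122 → 149 → 106 → 136 → 128 → 64 → 16 → 1  (reaches 1)
base-16 happy: 3003

1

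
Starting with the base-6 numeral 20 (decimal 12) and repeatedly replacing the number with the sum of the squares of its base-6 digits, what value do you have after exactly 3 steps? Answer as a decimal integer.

20

12 = (2,0)_6 → 2² + 0² = 4
4 = (4)_6 → 4² = 16
16 = (2,4)_6 → 2² + 4² = 20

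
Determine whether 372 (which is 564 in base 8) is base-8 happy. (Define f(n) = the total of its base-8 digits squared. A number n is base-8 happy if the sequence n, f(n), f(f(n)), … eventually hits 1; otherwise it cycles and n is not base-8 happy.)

base-8 happy

372 = (5,6,4)_8 → 77
77 = (1,1,5)_8 → 27
27 = (3,3)_8 → 18
18 = (2,2)_8 → 8
8 = (1,0)_8 → 1  — reached 1.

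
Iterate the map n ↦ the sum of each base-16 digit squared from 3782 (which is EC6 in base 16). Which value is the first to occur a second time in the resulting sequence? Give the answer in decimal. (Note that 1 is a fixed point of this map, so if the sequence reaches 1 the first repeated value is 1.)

1

3782 = (14,12,6)_16 → 376
376 = (1,7,8)_16 → 114
114 = (7,2)_16 → 53
53 = (3,5)_16 → 34
34 = (2,2)_16 → 8
8 = (8)_16 → 64
64 = (4,0)_16 → 16
16 = (1,0)_16 → 1  — reached the fixed point 1.
1 → 1, so 1 is the first repeated value.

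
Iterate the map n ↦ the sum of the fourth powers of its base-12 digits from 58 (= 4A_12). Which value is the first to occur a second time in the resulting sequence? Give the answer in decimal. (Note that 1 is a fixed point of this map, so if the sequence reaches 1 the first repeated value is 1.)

6659

58 = (4,10)_12 → 4⁴ + 10⁴ = 10256
10256 = (5,11,2,8)_12 → 5⁴ + 11⁴ + 2⁴ + 8⁴ = 19378
19378 = (11,2,6,10)_12 → 11⁴ + 2⁴ + 6⁴ + 10⁴ = 25953
25953 = (1,3,0,2,9)_12 → 1⁴ + 3⁴ + 0⁴ + 2⁴ + 9⁴ = 6659
6659 = (3,10,2,11)_12 → 3⁴ + 10⁴ + 2⁴ + 11⁴ = 24738
24738 = (1,2,3,9,6)_12 → 1⁴ + 2⁴ + 3⁴ + 9⁴ + 6⁴ = 7955
7955 = (4,7,2,11)_12 → 4⁴ + 7⁴ + 2⁴ + 11⁴ = 17314
17314 = (10,0,2,10)_12 → 10⁴ + 0⁴ + 2⁴ + 10⁴ = 20016
20016 = (11,7,0,0)_12 → 11⁴ + 7⁴ + 0⁴ + 0⁴ = 17042
17042 = (9,10,4,2)_12 → 9⁴ + 10⁴ + 4⁴ + 2⁴ = 16833
16833 = (9,8,10,9)_12 → 9⁴ + 8⁴ + 10⁴ + 9⁴ = 27218
27218 = (1,3,9,0,2)_12 → 1⁴ + 3⁴ + 9⁴ + 0⁴ + 2⁴ = 6659  — 6659 already appeared earlier.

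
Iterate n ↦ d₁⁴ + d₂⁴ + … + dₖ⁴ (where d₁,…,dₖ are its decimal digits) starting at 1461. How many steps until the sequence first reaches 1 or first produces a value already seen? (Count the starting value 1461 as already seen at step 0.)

1461 → 1554
1554 → 1507
1507 → 3027
3027 → 2498
2498 → 10929
10929 → 13139
13139 → 6725
6725 → 4338
4338 → 4514
4514 → 1138
1138 → 4179
4179 → 9219
9219 → 13139  — 13139 repeats.
That took 13 steps.

13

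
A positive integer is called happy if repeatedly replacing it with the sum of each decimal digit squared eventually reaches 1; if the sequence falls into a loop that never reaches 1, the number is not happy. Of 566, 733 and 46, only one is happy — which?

566

566: 566 → 97 → 130 → 10 → 1  — reaches 1 (happy)
733: 733 → 67 → 85 → 89 → 145 → 42 → 20 → 4 → 16 → 37 → 58 → 89  — repeats 89 (not happy)
46: 46 → 52 → 29 → 85 → 89 → 145 → 42 → 20 → 4 → 16 → 37 → 58 → 89  — repeats 89 (not happy)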